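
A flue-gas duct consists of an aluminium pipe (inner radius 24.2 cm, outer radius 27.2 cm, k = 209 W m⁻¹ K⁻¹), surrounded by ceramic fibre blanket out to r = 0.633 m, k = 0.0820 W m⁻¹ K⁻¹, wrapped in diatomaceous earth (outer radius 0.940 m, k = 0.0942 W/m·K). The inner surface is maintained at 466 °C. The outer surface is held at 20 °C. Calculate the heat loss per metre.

Q' = 193 W/m

Resistance network (inner→outer):
  R'_aluminium = ln(0.272/0.242)/(2πk) = 0.1169/(2π·209) = 8.899×10^-5 m·K/W
  R'_ceramic fibre blanket = ln(0.633/0.272)/(2πk) = 0.8447/(2π·0.0820) = 1.639 m·K/W
  R'_diatomaceous earth = ln(0.940/0.633)/(2πk) = 0.3954/(2π·0.0942) = 0.6681 m·K/W
ΣR = 8.899×10^-5 + 1.639 + 0.6681 = 2.307 m·K/W
Q' = ΔT/ΣR = (466 °C − 20 °C)/2.307 = 193 W/m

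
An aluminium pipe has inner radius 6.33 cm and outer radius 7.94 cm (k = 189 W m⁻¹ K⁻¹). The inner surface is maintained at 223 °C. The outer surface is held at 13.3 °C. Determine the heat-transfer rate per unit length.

Q' = 1100 kW/m

Q' = 2πk·ΔT/ln(r₂/r₁) = 2π × 189 × 209.7 / ln(0.0794/0.0633) = 1.10×10^6 W/m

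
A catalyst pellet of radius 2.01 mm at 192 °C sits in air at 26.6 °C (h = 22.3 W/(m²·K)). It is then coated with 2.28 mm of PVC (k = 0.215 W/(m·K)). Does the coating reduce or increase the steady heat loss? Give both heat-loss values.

Critical radius for a sphere: r_cr = 2k/h = 0.0193 m = 1.93 cm.
Outer radius after coating: r₂ = 0.00201 + 0.00228 = 0.00429 m.
Since r₁ < r_cr and r₂ ≤ r_cr, the coating moves toward the maximum at r_cr — heat loss rises.
Bare: R = 1/(4πr₁²h) = 883.3 K/W; Q = 165.4/883.3 = 0.187 W.
Coated: R = R_cond + R_conv = 291.8 K/W; Q = 165.4/291.8 = 0.567 W.

increases: 0.187 → 0.567 W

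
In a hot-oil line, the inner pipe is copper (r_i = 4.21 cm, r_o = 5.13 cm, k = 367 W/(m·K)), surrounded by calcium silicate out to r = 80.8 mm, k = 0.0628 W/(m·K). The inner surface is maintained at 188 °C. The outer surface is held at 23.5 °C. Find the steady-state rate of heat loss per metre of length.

Treat each layer as a resistance in series:
  R'_copper = ln(0.0513/0.0421)/(2πk) = 0.1976/(2π·367) = 8.571×10^-5 m·K/W
  R'_calcium silicate = ln(0.0808/0.0513)/(2πk) = 0.4543/(2π·0.0628) = 1.151 m·K/W
ΣR = 8.571×10^-5 + 1.151 = 1.151 m·K/W
Q' = ΔT/ΣR = (188 °C − 23.5 °C)/1.151 = 143 W/m

Q' = 143 W/m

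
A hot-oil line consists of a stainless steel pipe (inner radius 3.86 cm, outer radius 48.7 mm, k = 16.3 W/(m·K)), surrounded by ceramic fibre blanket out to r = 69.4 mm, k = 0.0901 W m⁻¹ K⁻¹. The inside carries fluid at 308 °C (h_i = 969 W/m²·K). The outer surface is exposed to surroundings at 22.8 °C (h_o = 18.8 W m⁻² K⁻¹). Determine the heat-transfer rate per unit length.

Treat each layer as a resistance in series:
  R'_conv,in = 1/(2πr h) = 1/(2π·0.0386·969) = 0.004255 m·K/W
  R'_stainless steel = ln(0.0487/0.0386)/(2πk) = 0.2324/(2π·16.3) = 0.002269 m·K/W
  R'_ceramic fibre blanket = ln(0.0694/0.0487)/(2πk) = 0.3542/(2π·0.0901) = 0.6257 m·K/W
  R'_conv,out = 1/(2πr h) = 1/(2π·0.0694·18.8) = 0.1220 m·K/W
ΣR = 0.004255 + 0.002269 + 0.6257 + 0.1220 = 0.7542 m·K/W
Q' = ΔT/ΣR = (308 °C − 22.8 °C)/0.7542 = 378 W/m

Q' = 378 W/m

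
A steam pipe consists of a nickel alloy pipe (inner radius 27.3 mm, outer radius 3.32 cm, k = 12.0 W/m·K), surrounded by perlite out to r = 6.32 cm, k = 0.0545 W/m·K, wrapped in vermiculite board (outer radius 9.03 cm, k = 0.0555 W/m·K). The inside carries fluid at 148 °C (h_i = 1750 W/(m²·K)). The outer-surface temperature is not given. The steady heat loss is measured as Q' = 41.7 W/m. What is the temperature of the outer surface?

T_out = 26.7 °C

Series resistances:
  R'_conv,in = 1/(2πr h) = 1/(2π·0.0273·1750) = 0.003331 m·K/W
  R'_nickel alloy = ln(0.0332/0.0273)/(2πk) = 0.1957/(2π·12.0) = 0.002595 m·K/W
  R'_perlite = ln(0.0632/0.0332)/(2πk) = 0.6438/(2π·0.0545) = 1.880 m·K/W
  R'_vermiculite board = ln(0.0903/0.0632)/(2πk) = 0.3568/(2π·0.0555) = 1.023 m·K/W
ΣR = 2.909 m·K/W
ΔT = Q'·ΣR = 41.7 × 2.909 = 121.3 K
Heat flows outward, so T_out = T_in − ΔT = 148 − 121.3 = 26.7 °C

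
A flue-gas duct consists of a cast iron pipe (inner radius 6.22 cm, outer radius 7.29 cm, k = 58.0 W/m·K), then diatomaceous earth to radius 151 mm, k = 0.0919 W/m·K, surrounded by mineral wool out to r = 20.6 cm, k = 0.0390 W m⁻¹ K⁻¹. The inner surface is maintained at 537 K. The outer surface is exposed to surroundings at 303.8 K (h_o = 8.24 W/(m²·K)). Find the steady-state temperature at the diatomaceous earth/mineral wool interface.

Treat each layer as a resistance in series:
  R'_cast iron = ln(0.0729/0.0622)/(2πk) = 0.1587/(2π·58.0) = 4.356×10^-4 m·K/W
  R'_diatomaceous earth = ln(0.151/0.0729)/(2πk) = 0.7282/(2π·0.0919) = 1.261 m·K/W
  R'_mineral wool = ln(0.206/0.151)/(2πk) = 0.3106/(2π·0.0390) = 1.268 m·K/W
  R'_conv,out = 1/(2πr h) = 1/(2π·0.206·8.24) = 0.09376 m·K/W
ΣR = 4.356×10^-4 + 1.261 + 1.268 + 0.09376 = 2.623 m·K/W
Q' = ΔT/ΣR = (537 K − 303.8 K)/2.623 = 88.91 W/m
From the inner boundary to the diatomaceous earth/mineral wool interface, ΣR_partial = 1.261 m·K/W.
T_interface = T_in − Q'·ΣR_partial = 537 K − (88.91)(1.261) = 425 K

T = 425 K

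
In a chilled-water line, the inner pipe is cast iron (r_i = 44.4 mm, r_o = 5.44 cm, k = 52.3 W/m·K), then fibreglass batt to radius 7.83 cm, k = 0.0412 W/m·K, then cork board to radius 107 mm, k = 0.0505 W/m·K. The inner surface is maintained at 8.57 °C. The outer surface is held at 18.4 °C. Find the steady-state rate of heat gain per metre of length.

Resistance network (inner→outer):
  R'_cast iron = ln(0.0544/0.0444)/(2πk) = 0.2031/(2π·52.3) = 6.181×10^-4 m·K/W
  R'_fibreglass batt = ln(0.0783/0.0544)/(2πk) = 0.3642/(2π·0.0412) = 1.407 m·K/W
  R'_cork board = ln(0.107/0.0783)/(2πk) = 0.3123/(2π·0.0505) = 0.9842 m·K/W
ΣR = 6.181×10^-4 + 1.407 + 0.9842 = 2.392 m·K/W
Q' = ΔT/ΣR = (8.57 °C − 18.4 °C)/2.392 = -4.11 W/m
(Negative Q' ⇒ heat flows inward; heat gain = 4.11 W/m.)

Q' = 4.11 W/m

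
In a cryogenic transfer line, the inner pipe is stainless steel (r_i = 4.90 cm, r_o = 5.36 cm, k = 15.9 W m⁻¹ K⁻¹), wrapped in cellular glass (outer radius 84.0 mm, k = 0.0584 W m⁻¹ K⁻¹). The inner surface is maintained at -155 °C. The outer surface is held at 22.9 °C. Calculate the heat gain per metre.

Treat each layer as a resistance in series:
  R'_stainless steel = ln(0.0536/0.0490)/(2πk) = 0.08973/(2π·15.9) = 8.982×10^-4 m·K/W
  R'_cellular glass = ln(0.0840/0.0536)/(2πk) = 0.4493/(2π·0.0584) = 1.224 m·K/W
ΣR = 8.982×10^-4 + 1.224 = 1.225 m·K/W
Q' = ΔT/ΣR = (-155 °C − 22.9 °C)/1.225 = -145 W/m
(Negative Q' ⇒ heat flows inward; heat gain = 145 W/m.)

Q' = 145 W/m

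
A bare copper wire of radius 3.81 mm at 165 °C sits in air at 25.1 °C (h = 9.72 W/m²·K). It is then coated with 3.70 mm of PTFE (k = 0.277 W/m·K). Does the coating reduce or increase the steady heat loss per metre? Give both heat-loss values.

Critical radius for a cylinder: r_cr = k/h = 0.0285 m = 2.85 cm.
Outer radius after coating: r₂ = 0.00381 + 0.00370 = 0.00751 m.
Since r₁ < r_cr and r₂ ≤ r_cr, the coating moves toward the maximum at r_cr — heat loss rises.
Bare: R = 1/(2πr₁h) = 4.298 m·K/W; Q = 139.9/4.298 = 32.6 W/m.
Coated: R = R_cond + R_conv = 2.570 m·K/W; Q = 139.9/2.570 = 54.4 W/m.

increases: 32.6 → 54.4 W/m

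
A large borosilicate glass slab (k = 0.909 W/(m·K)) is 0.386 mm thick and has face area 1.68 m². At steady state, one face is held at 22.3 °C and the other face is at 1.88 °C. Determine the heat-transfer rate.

Q = 80.8 kW

Q = kA·ΔT/L = 0.909 × 1.68 × |22.3 °C − 1.88 °C| / 3.86×10^-4 = 80800 W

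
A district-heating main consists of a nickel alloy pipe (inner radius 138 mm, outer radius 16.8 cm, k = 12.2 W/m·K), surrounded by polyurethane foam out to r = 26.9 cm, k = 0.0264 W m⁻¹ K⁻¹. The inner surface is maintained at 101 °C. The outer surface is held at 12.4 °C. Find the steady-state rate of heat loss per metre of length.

Q' = 31.2 W/m

Resistance network (inner→outer):
  R'_nickel alloy = ln(0.168/0.138)/(2πk) = 0.1967/(2π·12.2) = 0.002566 m·K/W
  R'_polyurethane foam = ln(0.269/0.168)/(2πk) = 0.4707/(2π·0.0264) = 2.838 m·K/W
ΣR = 0.002566 + 2.838 = 2.841 m·K/W
Q' = ΔT/ΣR = (101 °C − 12.4 °C)/2.841 = 31.2 W/m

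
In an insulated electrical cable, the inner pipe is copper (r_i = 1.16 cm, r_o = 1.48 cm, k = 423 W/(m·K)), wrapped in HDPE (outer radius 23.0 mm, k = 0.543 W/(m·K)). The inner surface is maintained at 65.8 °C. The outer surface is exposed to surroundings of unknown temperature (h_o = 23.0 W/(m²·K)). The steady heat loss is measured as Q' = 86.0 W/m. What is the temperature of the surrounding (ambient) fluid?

T_out = 28.8 °C

Sum the resistances:
  R'_copper = ln(0.0148/0.0116)/(2πk) = 0.2436/(2π·423) = 9.166×10^-5 m·K/W
  R'_HDPE = ln(0.0230/0.0148)/(2πk) = 0.4409/(2π·0.543) = 0.1292 m·K/W
  R'_conv,out = 1/(2πr h) = 1/(2π·0.0230·23.0) = 0.3009 m·K/W
ΣR = 0.4302 m·K/W
ΔT = Q'·ΣR = 86.0 × 0.4302 = 37.00 K
Heat flows outward, so T_out = T_in − ΔT = 65.8 − 37.00 = 28.8 °C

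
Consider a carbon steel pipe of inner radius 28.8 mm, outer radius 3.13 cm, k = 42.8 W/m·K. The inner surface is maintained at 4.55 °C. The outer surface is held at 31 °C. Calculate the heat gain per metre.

Q' = 2πk·ΔT/ln(r₂/r₁) = 2π × 42.8 × 26.45 / ln(0.0313/0.0288) = 85400 W/m

Q' = 85.4 kW/m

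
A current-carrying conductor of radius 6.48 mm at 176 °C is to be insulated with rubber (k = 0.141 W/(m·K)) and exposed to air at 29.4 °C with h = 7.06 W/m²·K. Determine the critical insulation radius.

r_cr = 2.00 cm

For a cylinder, r_cr = k_ins/h = 0.141/7.06 = 0.0200 m = 2.00 cm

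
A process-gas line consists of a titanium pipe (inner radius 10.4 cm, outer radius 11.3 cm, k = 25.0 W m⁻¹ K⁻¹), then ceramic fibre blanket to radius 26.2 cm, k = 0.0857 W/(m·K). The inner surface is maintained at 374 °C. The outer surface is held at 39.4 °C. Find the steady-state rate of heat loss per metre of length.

Resistance network (inner→outer):
  R'_titanium = ln(0.113/0.104)/(2πk) = 0.08300/(2π·25.0) = 5.284×10^-4 m·K/W
  R'_ceramic fibre blanket = ln(0.262/0.113)/(2πk) = 0.8410/(2π·0.0857) = 1.562 m·K/W
ΣR = 5.284×10^-4 + 1.562 = 1.563 m·K/W
Q' = ΔT/ΣR = (374 °C − 39.4 °C)/1.563 = 214 W/m

Q' = 214 W/m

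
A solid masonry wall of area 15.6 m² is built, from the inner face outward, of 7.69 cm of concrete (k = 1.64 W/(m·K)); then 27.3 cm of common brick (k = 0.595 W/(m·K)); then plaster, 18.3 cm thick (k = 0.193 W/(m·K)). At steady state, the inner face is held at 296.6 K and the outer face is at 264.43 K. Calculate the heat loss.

Treat each layer as a resistance in series:
  R_concrete = L/(kA) = 0.0769/(1.64·15.6) = 0.003006 K/W
  R_common brick = L/(kA) = 0.273/(0.595·15.6) = 0.02941 K/W
  R_plaster = L/(kA) = 0.183/(0.193·15.6) = 0.06078 K/W
ΣR = 0.003006 + 0.02941 + 0.06078 = 0.09320 K/W
Q = ΔT/ΣR = (296.6 K − 264.43 K)/0.09320 = 345 W

Q = 345 W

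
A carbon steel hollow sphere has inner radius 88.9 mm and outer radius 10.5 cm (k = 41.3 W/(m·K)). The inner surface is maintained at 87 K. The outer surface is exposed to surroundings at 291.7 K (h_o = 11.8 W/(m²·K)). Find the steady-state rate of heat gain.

Q = 333 W

Resistance network (inner→outer):
  R_carbon steel = (1/0.0889 − 1/0.105)/(4πk) = 1.725/(4π·41.3) = 0.003323 K/W
  R_conv,out = 1/(4πr²h) = 1/(4π·0.105²·11.8) = 0.6117 K/W
ΣR = 0.003323 + 0.6117 = 0.6150 K/W
Q = ΔT/ΣR = (87 K − 291.7 K)/0.6150 = -333 W
(Negative Q ⇒ heat flows inward; heat gain = 333 W.)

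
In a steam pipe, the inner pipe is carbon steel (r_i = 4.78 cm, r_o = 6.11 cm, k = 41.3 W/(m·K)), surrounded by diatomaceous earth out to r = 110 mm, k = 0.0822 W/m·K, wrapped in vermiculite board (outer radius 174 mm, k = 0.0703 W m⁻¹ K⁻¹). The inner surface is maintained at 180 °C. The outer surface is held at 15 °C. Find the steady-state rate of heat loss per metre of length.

Treat each layer as a resistance in series:
  R'_carbon steel = ln(0.0611/0.0478)/(2πk) = 0.2455/(2π·41.3) = 9.460×10^-4 m·K/W
  R'_diatomaceous earth = ln(0.110/0.0611)/(2πk) = 0.5880/(2π·0.0822) = 1.138 m·K/W
  R'_vermiculite board = ln(0.174/0.110)/(2πk) = 0.4586/(2π·0.0703) = 1.038 m·K/W
ΣR = 9.460×10^-4 + 1.138 + 1.038 = 2.177 m·K/W
Q' = ΔT/ΣR = (180 °C − 15 °C)/2.177 = 75.8 W/m

Q' = 75.8 W/m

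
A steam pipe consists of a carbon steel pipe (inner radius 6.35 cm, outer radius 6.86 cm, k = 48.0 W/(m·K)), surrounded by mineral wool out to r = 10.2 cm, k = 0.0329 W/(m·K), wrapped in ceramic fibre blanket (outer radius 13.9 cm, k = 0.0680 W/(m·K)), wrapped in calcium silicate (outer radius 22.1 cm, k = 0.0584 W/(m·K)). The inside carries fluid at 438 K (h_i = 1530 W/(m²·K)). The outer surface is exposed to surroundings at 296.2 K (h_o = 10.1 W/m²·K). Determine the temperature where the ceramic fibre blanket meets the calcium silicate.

Treat each layer as a resistance in series:
  R'_conv,in = 1/(2πr h) = 1/(2π·0.0635·1530) = 0.001638 m·K/W
  R'_carbon steel = ln(0.0686/0.0635)/(2πk) = 0.07725/(2π·48.0) = 2.561×10^-4 m·K/W
  R'_mineral wool = ln(0.102/0.0686)/(2πk) = 0.3967/(2π·0.0329) = 1.919 m·K/W
  R'_ceramic fibre blanket = ln(0.139/0.102)/(2πk) = 0.3095/(2π·0.0680) = 0.7244 m·K/W
  R'_calcium silicate = ln(0.221/0.139)/(2πk) = 0.4637/(2π·0.0584) = 1.264 m·K/W
  R'_conv,out = 1/(2πr h) = 1/(2π·0.221·10.1) = 0.07130 m·K/W
ΣR = 0.001638 + 2.561×10^-4 + 1.919 + 0.7244 + 1.264 + 0.07130 = 3.981 m·K/W
Q' = ΔT/ΣR = (438 K − 296.2 K)/3.981 = 35.62 W/m
From the inner boundary to the ceramic fibre blanket/calcium silicate interface, ΣR_partial = 2.645 m·K/W.
T_interface = T_in − Q'·ΣR_partial = 438 K − (35.62)(2.645) = 343.8 K

T = 343.8 K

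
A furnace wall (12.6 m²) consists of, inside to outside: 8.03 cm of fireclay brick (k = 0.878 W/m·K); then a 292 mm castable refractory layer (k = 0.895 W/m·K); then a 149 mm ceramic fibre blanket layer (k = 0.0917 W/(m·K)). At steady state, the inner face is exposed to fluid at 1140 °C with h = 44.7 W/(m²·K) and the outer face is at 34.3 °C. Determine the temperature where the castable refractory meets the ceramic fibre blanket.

T = 904 °C

Series thermal resistances, inner to outer:
  R_conv,in = 1/(hA) = 1/(44.7·12.6) = 0.001776 K/W
  R_fireclay brick = L/(kA) = 0.0803/(0.878·12.6) = 0.007259 K/W
  R_castable refractory = L/(kA) = 0.292/(0.895·12.6) = 0.02589 K/W
  R_ceramic fibre blanket = L/(kA) = 0.149/(0.0917·12.6) = 0.1290 K/W
ΣR = 0.001776 + 0.007259 + 0.02589 + 0.1290 = 0.1639 K/W
Q = ΔT/ΣR = (1140 °C − 34.3 °C)/0.1639 = 6746 W
From the inner boundary to the castable refractory/ceramic fibre blanket interface, ΣR_partial = 0.03492 K/W.
T_interface = T_in − Q·ΣR_partial = 1140 °C − (6746)(0.03492) = 904 °C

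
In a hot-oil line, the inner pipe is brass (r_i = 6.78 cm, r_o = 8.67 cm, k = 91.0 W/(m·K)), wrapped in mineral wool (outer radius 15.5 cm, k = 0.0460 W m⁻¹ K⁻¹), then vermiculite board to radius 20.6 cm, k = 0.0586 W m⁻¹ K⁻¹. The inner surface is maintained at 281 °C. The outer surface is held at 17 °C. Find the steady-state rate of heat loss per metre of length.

Treat each layer as a resistance in series:
  R'_brass = ln(0.0867/0.0678)/(2πk) = 0.2459/(2π·91.0) = 4.301×10^-4 m·K/W
  R'_mineral wool = ln(0.155/0.0867)/(2πk) = 0.5810/(2π·0.0460) = 2.010 m·K/W
  R'_vermiculite board = ln(0.206/0.155)/(2πk) = 0.2845/(2π·0.0586) = 0.7726 m·K/W
ΣR = 4.301×10^-4 + 2.010 + 0.7726 = 2.783 m·K/W
Q' = ΔT/ΣR = (281 °C − 17 °C)/2.783 = 94.9 W/m

Q' = 94.9 W/m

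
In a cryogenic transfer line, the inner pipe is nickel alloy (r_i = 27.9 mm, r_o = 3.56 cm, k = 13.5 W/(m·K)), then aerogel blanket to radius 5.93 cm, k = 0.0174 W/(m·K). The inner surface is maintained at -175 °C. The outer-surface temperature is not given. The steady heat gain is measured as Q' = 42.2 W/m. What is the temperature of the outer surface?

T_out = 22.1 °C

Series resistances:
  R'_nickel alloy = ln(0.0356/0.0279)/(2πk) = 0.2437/(2π·13.5) = 0.002873 m·K/W
  R'_aerogel blanket = ln(0.0593/0.0356)/(2πk) = 0.5103/(2π·0.0174) = 4.667 m·K/W
ΣR = 4.670 m·K/W
ΔT = Q'·ΣR = 42.2 × 4.670 = 197.1 K
Heat flows inward, so T_out = T_in + ΔT = -175 + 197.1 = 22.1 °C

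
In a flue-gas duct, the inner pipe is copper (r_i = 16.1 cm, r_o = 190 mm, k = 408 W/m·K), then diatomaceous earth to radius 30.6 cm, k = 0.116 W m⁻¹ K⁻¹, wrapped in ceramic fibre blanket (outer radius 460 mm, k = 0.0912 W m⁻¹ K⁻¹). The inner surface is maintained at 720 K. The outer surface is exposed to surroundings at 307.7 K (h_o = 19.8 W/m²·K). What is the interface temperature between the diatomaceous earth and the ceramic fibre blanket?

Resistance network (inner→outer):
  R'_copper = ln(0.190/0.161)/(2πk) = 0.1656/(2π·408) = 6.461×10^-5 m·K/W
  R'_diatomaceous earth = ln(0.306/0.190)/(2πk) = 0.4766/(2π·0.116) = 0.6539 m·K/W
  R'_ceramic fibre blanket = ln(0.460/0.306)/(2πk) = 0.4076/(2π·0.0912) = 0.7114 m·K/W
  R'_conv,out = 1/(2πr h) = 1/(2π·0.460·19.8) = 0.01747 m·K/W
ΣR = 6.461×10^-5 + 0.6539 + 0.7114 + 0.01747 = 1.383 m·K/W
Q' = ΔT/ΣR = (720 K − 307.7 K)/1.383 = 298.1 W/m
From the inner boundary to the diatomaceous earth/ceramic fibre blanket interface, ΣR_partial = 0.6540 m·K/W.
T_interface = T_in − Q'·ΣR_partial = 720 K − (298.1)(0.6540) = 525 K

T = 525 K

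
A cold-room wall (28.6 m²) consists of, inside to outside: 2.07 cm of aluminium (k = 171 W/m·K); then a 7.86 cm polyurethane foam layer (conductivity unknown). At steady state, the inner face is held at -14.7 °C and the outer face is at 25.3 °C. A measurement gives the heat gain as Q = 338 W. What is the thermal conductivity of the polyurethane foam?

ΣR = ΔT/Q = |-14.7 − 25.3|/338 = 0.1183 K/W
Known resistances:
  R_aluminium = L/(kA) = 0.0207/(171·28.6) = 4.233×10^-6 K/W
R_polyurethane foam = ΣR − ΣR_known = 0.1183 − 4.233×10^-6 = 0.1183 K/W
L/(kA) = 0.1183 ⇒ k = 0.0786/(0.1183·28.6) = 0.0232 W/m·K

k = 0.0232 W/m·K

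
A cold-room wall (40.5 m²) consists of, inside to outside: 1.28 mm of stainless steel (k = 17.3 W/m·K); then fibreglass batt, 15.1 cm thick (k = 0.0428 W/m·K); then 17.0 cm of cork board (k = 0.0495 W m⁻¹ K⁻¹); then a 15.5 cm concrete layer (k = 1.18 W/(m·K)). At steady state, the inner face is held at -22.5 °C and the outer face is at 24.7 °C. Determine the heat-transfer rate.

Q = 269 W

Series thermal resistances, inner to outer:
  R_stainless steel = L/(kA) = 0.00128/(17.3·40.5) = 1.827×10^-6 K/W
  R_fibreglass batt = L/(kA) = 0.151/(0.0428·40.5) = 0.08711 K/W
  R_cork board = L/(kA) = 0.170/(0.0495·40.5) = 0.08480 K/W
  R_concrete = L/(kA) = 0.155/(1.18·40.5) = 0.003243 K/W
ΣR = 1.827×10^-6 + 0.08711 + 0.08480 + 0.003243 = 0.1752 K/W
Q = ΔT/ΣR = (-22.5 °C − 24.7 °C)/0.1752 = -269 W
(Negative Q ⇒ heat flows inward; heat gain = 269 W.)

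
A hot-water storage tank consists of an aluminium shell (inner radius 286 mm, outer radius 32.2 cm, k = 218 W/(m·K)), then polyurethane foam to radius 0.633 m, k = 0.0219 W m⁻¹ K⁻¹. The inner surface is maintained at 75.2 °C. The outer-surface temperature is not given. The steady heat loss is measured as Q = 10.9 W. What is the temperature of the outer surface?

T_out = 14.8 °C

Series resistances:
  R_aluminium = (1/0.286 − 1/0.322)/(4πk) = 0.3909/(4π·218) = 1.427×10^-4 K/W
  R_polyurethane foam = (1/0.322 − 1/0.633)/(4πk) = 1.526/(4π·0.0219) = 5.544 K/W
ΣR = 5.544 K/W
ΔT = Q·ΣR = 10.9 × 5.544 = 60.43 K
Heat flows outward, so T_out = T_in − ΔT = 75.2 − 60.43 = 14.8 °C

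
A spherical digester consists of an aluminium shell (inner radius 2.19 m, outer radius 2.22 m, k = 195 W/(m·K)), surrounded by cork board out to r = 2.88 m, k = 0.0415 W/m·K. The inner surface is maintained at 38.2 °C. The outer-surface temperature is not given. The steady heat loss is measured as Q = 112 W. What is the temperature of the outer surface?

Sum the resistances:
  R_aluminium = (1/2.19 − 1/2.22)/(4πk) = 0.006171/(4π·195) = 2.518×10^-6 K/W
  R_cork board = (1/2.22 − 1/2.88)/(4πk) = 0.1032/(4π·0.0415) = 0.1979 K/W
ΣR = 0.1979 K/W
ΔT = Q·ΣR = 112 × 0.1979 = 22.16 K
Heat flows outward, so T_out = T_in − ΔT = 38.2 − 22.16 = 16.0 °C

T_out = 16.0 °C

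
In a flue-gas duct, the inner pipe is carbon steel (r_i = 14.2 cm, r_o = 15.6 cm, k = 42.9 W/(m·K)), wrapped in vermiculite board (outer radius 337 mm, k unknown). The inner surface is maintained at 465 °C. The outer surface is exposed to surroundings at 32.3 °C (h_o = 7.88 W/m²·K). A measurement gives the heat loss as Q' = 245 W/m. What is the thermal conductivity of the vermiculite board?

ΣR = ΔT/Q' = |465 − 32.3|/245 = 1.766 m·K/W
Known resistances:
  R'_carbon steel = ln(0.156/0.142)/(2πk) = 0.09403/(2π·42.9) = 3.488×10^-4 m·K/W
  R'_conv,out = 1/(2πr h) = 1/(2π·0.337·7.88) = 0.05993 m·K/W
R_vermiculite board = ΣR − ΣR_known = 1.766 − 0.06028 = 1.706 m·K/W
ln(r₂/r₁)/(2πk) = 1.706 ⇒ k = 0.7702/(2π·1.706) = 0.0719 W/m·K

k = 0.0719 W/m·K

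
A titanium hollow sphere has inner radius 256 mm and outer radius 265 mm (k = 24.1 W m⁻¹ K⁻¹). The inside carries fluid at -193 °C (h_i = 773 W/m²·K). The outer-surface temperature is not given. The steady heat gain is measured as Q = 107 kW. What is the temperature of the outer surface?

T_out = 22.0 °C

Series resistances:
  R_conv,in = 1/(4πr²h) = 1/(4π·0.256²·773) = 0.001571 K/W
  R_titanium = (1/0.256 − 1/0.265)/(4πk) = 0.1327/(4π·24.1) = 4.381×10^-4 K/W
ΣR = 0.002009 K/W
ΔT = Q·ΣR = 1.07×10^5 × 0.002009 = 215.0 K
Heat flows inward, so T_out = T_in + ΔT = -193 + 215.0 = 22.0 °C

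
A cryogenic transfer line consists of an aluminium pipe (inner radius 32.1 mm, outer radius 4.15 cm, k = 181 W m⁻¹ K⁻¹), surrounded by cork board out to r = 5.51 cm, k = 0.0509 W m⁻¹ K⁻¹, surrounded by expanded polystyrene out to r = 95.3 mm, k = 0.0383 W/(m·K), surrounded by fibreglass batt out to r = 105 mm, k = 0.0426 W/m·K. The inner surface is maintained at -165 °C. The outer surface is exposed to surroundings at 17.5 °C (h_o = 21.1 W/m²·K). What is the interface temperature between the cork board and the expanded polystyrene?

Resistance network (inner→outer):
  R'_aluminium = ln(0.0415/0.0321)/(2πk) = 0.2568/(2π·181) = 2.258×10^-4 m·K/W
  R'_cork board = ln(0.0551/0.0415)/(2πk) = 0.2835/(2π·0.0509) = 0.8863 m·K/W
  R'_expanded polystyrene = ln(0.0953/0.0551)/(2πk) = 0.5479/(2π·0.0383) = 2.277 m·K/W
  R'_fibreglass batt = ln(0.105/0.0953)/(2πk) = 0.09693/(2π·0.0426) = 0.3621 m·K/W
  R'_conv,out = 1/(2πr h) = 1/(2π·0.105·21.1) = 0.07184 m·K/W
ΣR = 2.258×10^-4 + 0.8863 + 2.277 + 0.3621 + 0.07184 = 3.597 m·K/W
Q' = ΔT/ΣR = (-165 °C − 17.5 °C)/3.597 = -50.74 W/m
From the inner boundary to the cork board/expanded polystyrene interface, ΣR_partial = 0.8865 m·K/W.
T_interface = T_in − Q'·ΣR_partial = -165 °C − (-50.74)(0.8865) = -120 °C

T = -120 °C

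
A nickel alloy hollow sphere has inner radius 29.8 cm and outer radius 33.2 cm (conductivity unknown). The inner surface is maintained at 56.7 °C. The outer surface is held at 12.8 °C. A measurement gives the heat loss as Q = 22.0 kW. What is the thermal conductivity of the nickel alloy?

ΣR = ΔT/Q = |56.7 − 12.8|/22000 = 0.001995 K/W
(1/r₁−1/r₂)/(4πk) = 0.001995 ⇒ k = 0.3437/(4π·0.001995) = 13.7 W/m·K

k = 13.7 W/m·K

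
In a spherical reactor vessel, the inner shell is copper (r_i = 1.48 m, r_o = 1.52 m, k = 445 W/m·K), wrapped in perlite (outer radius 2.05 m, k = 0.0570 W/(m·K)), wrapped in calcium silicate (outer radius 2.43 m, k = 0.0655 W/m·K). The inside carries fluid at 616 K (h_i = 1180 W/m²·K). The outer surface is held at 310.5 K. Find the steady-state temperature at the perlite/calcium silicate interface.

T = 396 K

Series thermal resistances, inner to outer:
  R_conv,in = 1/(4πr²h) = 1/(4π·1.48²·1180) = 3.079×10^-5 K/W
  R_copper = (1/1.48 − 1/1.52)/(4πk) = 0.01778/(4π·445) = 3.180×10^-6 K/W
  R_perlite = (1/1.52 − 1/2.05)/(4πk) = 0.1701/(4π·0.0570) = 0.2375 K/W
  R_calcium silicate = (1/2.05 − 1/2.43)/(4πk) = 0.07628/(4π·0.0655) = 0.09268 K/W
ΣR = 3.079×10^-5 + 3.180×10^-6 + 0.2375 + 0.09268 = 0.3302 K/W
Q = ΔT/ΣR = (616 K − 310.5 K)/0.3302 = 925.2 W
From the inner boundary to the perlite/calcium silicate interface, ΣR_partial = 0.2375 K/W.
T_interface = T_in − Q·ΣR_partial = 616 K − (925.2)(0.2375) = 396 K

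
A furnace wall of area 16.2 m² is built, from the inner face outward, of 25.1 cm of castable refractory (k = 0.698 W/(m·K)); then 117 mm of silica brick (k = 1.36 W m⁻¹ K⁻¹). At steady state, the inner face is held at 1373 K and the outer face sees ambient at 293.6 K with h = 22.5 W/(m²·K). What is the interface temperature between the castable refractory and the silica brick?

T = 581 K

Series thermal resistances, inner to outer:
  R_castable refractory = L/(kA) = 0.251/(0.698·16.2) = 0.02220 K/W
  R_silica brick = L/(kA) = 0.117/(1.36·16.2) = 0.005310 K/W
  R_conv,out = 1/(hA) = 1/(22.5·16.2) = 0.002743 K/W
ΣR = 0.02220 + 0.005310 + 0.002743 = 0.03025 K/W
Q = ΔT/ΣR = (1373 K − 293.6 K)/0.03025 = 35680 W
From the inner boundary to the castable refractory/silica brick interface, ΣR_partial = 0.02220 K/W.
T_interface = T_in − Q·ΣR_partial = 1373 K − (35680)(0.02220) = 581 K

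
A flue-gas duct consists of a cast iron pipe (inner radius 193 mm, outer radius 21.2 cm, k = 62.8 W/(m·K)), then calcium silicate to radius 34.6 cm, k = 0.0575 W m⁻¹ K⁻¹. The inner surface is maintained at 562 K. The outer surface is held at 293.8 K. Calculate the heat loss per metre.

Q' = 198 W/m

Treat each layer as a resistance in series:
  R'_cast iron = ln(0.212/0.193)/(2πk) = 0.09390/(2π·62.8) = 2.380×10^-4 m·K/W
  R'_calcium silicate = ln(0.346/0.212)/(2πk) = 0.4899/(2π·0.0575) = 1.356 m·K/W
ΣR = 2.380×10^-4 + 1.356 = 1.356 m·K/W
Q' = ΔT/ΣR = (562 K − 293.8 K)/1.356 = 198 W/m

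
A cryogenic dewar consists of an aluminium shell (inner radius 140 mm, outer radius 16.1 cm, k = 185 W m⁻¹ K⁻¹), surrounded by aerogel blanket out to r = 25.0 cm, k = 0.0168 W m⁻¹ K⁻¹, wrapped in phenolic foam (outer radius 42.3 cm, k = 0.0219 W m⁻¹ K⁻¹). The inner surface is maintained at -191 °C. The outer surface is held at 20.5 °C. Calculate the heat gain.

Q = 12.9 W

Series thermal resistances, inner to outer:
  R_aluminium = (1/0.140 − 1/0.161)/(4πk) = 0.9317/(4π·185) = 4.008×10^-4 K/W
  R_aerogel blanket = (1/0.161 − 1/0.250)/(4πk) = 2.211/(4π·0.0168) = 10.47 K/W
  R_phenolic foam = (1/0.250 − 1/0.423)/(4πk) = 1.636/(4π·0.0219) = 5.944 K/W
ΣR = 4.008×10^-4 + 10.47 + 5.944 = 16.41 K/W
Q = ΔT/ΣR = (-191 °C − 20.5 °C)/16.41 = -12.9 W
(Negative Q ⇒ heat flows inward; heat gain = 12.9 W.)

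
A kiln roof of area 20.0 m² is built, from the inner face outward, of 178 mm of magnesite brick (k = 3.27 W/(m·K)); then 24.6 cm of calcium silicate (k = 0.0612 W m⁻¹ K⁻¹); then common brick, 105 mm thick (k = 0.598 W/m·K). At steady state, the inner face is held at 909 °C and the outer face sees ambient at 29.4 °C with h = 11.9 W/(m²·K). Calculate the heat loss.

Resistance network (inner→outer):
  R_magnesite brick = L/(kA) = 0.178/(3.27·20.0) = 0.002722 K/W
  R_calcium silicate = L/(kA) = 0.246/(0.0612·20.0) = 0.2010 K/W
  R_common brick = L/(kA) = 0.105/(0.598·20.0) = 0.008779 K/W
  R_conv,out = 1/(hA) = 1/(11.9·20.0) = 0.004202 K/W
ΣR = 0.002722 + 0.2010 + 0.008779 + 0.004202 = 0.2167 K/W
Q = ΔT/ΣR = (909 °C − 29.4 °C)/0.2167 = 4060 W

Q = 4.06 kW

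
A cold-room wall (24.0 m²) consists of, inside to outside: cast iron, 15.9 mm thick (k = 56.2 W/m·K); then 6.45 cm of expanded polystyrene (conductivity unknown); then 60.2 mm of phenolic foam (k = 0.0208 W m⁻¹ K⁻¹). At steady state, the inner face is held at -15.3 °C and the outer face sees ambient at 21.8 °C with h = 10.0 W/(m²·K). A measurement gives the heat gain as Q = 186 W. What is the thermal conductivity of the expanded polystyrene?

k = 0.0360 W/m·K

ΣR = ΔT/Q = |-15.3 − 21.8|/186 = 0.1995 K/W
Known resistances:
  R_cast iron = L/(kA) = 0.0159/(56.2·24.0) = 1.179×10^-5 K/W
  R_phenolic foam = L/(kA) = 0.0602/(0.0208·24.0) = 0.1206 K/W
  R_conv,out = 1/(hA) = 1/(10.0·24.0) = 0.004167 K/W
R_expanded polystyrene = ΣR − ΣR_known = 0.1995 − 0.1248 = 0.07470 K/W
L/(kA) = 0.07470 ⇒ k = 0.0645/(0.07470·24.0) = 0.0360 W/m·K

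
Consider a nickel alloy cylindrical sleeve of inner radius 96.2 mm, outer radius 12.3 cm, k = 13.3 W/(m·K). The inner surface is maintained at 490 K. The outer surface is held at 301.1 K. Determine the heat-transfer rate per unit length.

Q' = 64200 W/m

Q' = 2πk·ΔT/ln(r₂/r₁) = 2π × 13.3 × 188.9 / ln(0.123/0.0962) = 64200 W/m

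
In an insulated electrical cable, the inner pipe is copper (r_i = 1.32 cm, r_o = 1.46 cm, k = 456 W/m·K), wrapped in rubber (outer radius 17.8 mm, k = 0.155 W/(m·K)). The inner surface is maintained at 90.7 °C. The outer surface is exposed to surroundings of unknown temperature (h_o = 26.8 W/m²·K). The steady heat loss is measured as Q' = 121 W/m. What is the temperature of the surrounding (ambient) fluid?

Sum the resistances:
  R'_copper = ln(0.0146/0.0132)/(2πk) = 0.1008/(2π·456) = 3.518×10^-5 m·K/W
  R'_rubber = ln(0.0178/0.0146)/(2πk) = 0.1982/(2π·0.155) = 0.2035 m·K/W
  R'_conv,out = 1/(2πr h) = 1/(2π·0.0178·26.8) = 0.3336 m·K/W
ΣR = 0.5372 m·K/W
ΔT = Q'·ΣR = 121 × 0.5372 = 65.00 K
Heat flows outward, so T_out = T_in − ΔT = 90.7 − 65.00 = 25.7 °C

T_out = 25.7 °C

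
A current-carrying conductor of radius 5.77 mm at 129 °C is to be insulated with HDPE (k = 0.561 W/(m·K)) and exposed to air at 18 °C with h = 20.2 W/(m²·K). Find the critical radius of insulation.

r_cr = 2.78 cm

For a cylinder, r_cr = k_ins/h = 0.561/20.2 = 0.0278 m = 2.78 cm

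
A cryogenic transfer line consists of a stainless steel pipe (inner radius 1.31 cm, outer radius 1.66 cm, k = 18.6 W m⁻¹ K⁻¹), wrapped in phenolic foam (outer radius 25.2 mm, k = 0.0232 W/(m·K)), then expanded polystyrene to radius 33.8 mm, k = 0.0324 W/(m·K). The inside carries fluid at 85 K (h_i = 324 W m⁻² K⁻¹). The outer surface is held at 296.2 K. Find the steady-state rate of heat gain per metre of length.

Series thermal resistances, inner to outer:
  R'_conv,in = 1/(2πr h) = 1/(2π·0.0131·324) = 0.03750 m·K/W
  R'_stainless steel = ln(0.0166/0.0131)/(2πk) = 0.2368/(2π·18.6) = 0.002026 m·K/W
  R'_phenolic foam = ln(0.0252/0.0166)/(2πk) = 0.4174/(2π·0.0232) = 2.864 m·K/W
  R'_expanded polystyrene = ln(0.0338/0.0252)/(2πk) = 0.2936/(2π·0.0324) = 1.442 m·K/W
ΣR = 0.03750 + 0.002026 + 2.864 + 1.442 = 4.346 m·K/W
Q' = ΔT/ΣR = (85 K − 296.2 K)/4.346 = -48.6 W/m
(Negative Q' ⇒ heat flows inward; heat gain = 48.6 W/m.)

Q' = 48.6 W/m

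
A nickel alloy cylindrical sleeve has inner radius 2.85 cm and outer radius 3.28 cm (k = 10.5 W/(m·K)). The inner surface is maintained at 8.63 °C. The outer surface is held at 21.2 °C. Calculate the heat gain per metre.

Q' = 2πk·ΔT/ln(r₂/r₁) = 2π × 10.5 × 12.57 / ln(0.0328/0.0285) = 5900 W/m

Q' = 5.90 kW/m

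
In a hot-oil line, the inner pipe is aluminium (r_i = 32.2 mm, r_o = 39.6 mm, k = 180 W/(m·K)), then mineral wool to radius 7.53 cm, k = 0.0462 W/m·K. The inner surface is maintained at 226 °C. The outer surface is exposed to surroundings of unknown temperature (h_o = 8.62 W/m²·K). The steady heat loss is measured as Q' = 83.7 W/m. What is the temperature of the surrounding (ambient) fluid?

Series resistances:
  R'_aluminium = ln(0.0396/0.0322)/(2πk) = 0.2069/(2π·180) = 1.829×10^-4 m·K/W
  R'_mineral wool = ln(0.0753/0.0396)/(2πk) = 0.6427/(2π·0.0462) = 2.214 m·K/W
  R'_conv,out = 1/(2πr h) = 1/(2π·0.0753·8.62) = 0.2452 m·K/W
ΣR = 2.459 m·K/W
ΔT = Q'·ΣR = 83.7 × 2.459 = 205.8 K
Heat flows outward, so T_out = T_in − ΔT = 226 − 205.8 = 20.2 °C

T_out = 20.2 °C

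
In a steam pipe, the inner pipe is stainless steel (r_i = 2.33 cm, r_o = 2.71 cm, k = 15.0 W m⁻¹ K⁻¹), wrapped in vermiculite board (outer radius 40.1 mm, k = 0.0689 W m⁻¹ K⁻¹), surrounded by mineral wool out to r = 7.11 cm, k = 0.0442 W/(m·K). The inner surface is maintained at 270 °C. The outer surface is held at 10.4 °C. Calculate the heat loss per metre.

Series thermal resistances, inner to outer:
  R'_stainless steel = ln(0.0271/0.0233)/(2πk) = 0.1511/(2π·15.0) = 0.001603 m·K/W
  R'_vermiculite board = ln(0.0401/0.0271)/(2πk) = 0.3918/(2π·0.0689) = 0.9051 m·K/W
  R'_mineral wool = ln(0.0711/0.0401)/(2πk) = 0.5727/(2π·0.0442) = 2.062 m·K/W
ΣR = 0.001603 + 0.9051 + 2.062 = 2.969 m·K/W
Q' = ΔT/ΣR = (270 °C − 10.4 °C)/2.969 = 87.4 W/m

Q' = 87.4 W/m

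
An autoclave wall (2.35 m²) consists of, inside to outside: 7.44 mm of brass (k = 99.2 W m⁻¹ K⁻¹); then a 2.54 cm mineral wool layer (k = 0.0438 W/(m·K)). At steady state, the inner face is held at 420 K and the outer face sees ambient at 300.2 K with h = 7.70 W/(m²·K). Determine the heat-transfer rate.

Resistance network (inner→outer):
  R_brass = L/(kA) = 0.00744/(99.2·2.35) = 3.191×10^-5 K/W
  R_mineral wool = L/(kA) = 0.0254/(0.0438·2.35) = 0.2468 K/W
  R_conv,out = 1/(hA) = 1/(7.70·2.35) = 0.05526 K/W
ΣR = 3.191×10^-5 + 0.2468 + 0.05526 = 0.3021 K/W
Q = ΔT/ΣR = (420 K − 300.2 K)/0.3021 = 397 W

Q = 397 W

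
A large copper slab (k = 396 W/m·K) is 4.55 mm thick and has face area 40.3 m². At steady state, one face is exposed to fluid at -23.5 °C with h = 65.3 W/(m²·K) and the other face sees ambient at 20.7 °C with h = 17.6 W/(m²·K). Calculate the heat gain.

Q = 24.7 kW

Resistance network (inner→outer):
  R_conv,in = 1/(hA) = 1/(65.3·40.3) = 3.800×10^-4 K/W
  R_copper = L/(kA) = 0.00455/(396·40.3) = 2.851×10^-7 K/W
  R_conv,out = 1/(hA) = 1/(17.6·40.3) = 0.001410 K/W
ΣR = 3.800×10^-4 + 2.851×10^-7 + 0.001410 = 0.001790 K/W
Q = ΔT/ΣR = (-23.5 °C − 20.7 °C)/0.001790 = -24700 W
(Negative Q ⇒ heat flows inward; heat gain = 24700 W.)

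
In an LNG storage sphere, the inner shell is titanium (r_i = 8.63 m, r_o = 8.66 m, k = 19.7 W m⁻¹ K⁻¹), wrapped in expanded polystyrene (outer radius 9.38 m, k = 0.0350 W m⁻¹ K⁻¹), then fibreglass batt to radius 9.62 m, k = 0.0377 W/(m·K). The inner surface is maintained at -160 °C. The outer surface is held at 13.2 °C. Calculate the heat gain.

Q = 6.72 kW

Treat each layer as a resistance in series:
  R_titanium = (1/8.63 − 1/8.66)/(4πk) = 4.014×10^-4/(4π·19.7) = 1.621×10^-6 K/W
  R_expanded polystyrene = (1/8.66 − 1/9.38)/(4πk) = 0.008864/(4π·0.0350) = 0.02015 K/W
  R_fibreglass batt = (1/9.38 − 1/9.62)/(4πk) = 0.002660/(4π·0.0377) = 0.005614 K/W
ΣR = 1.621×10^-6 + 0.02015 + 0.005614 = 0.02577 K/W
Q = ΔT/ΣR = (-160 °C − 13.2 °C)/0.02577 = -6720 W
(Negative Q ⇒ heat flows inward; heat gain = 6720 W.)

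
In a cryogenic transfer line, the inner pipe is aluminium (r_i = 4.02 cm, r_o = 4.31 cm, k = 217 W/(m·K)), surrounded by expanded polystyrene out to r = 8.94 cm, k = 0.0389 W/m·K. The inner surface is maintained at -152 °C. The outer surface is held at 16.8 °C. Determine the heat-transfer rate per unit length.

Q' = 56.5 W/m

Treat each layer as a resistance in series:
  R'_aluminium = ln(0.0431/0.0402)/(2πk) = 0.06966/(2π·217) = 5.109×10^-5 m·K/W
  R'_expanded polystyrene = ln(0.0894/0.0431)/(2πk) = 0.7296/(2π·0.0389) = 2.985 m·K/W
ΣR = 5.109×10^-5 + 2.985 = 2.985 m·K/W
Q' = ΔT/ΣR = (-152 °C − 16.8 °C)/2.985 = -56.5 W/m
(Negative Q' ⇒ heat flows inward; heat gain = 56.5 W/m.)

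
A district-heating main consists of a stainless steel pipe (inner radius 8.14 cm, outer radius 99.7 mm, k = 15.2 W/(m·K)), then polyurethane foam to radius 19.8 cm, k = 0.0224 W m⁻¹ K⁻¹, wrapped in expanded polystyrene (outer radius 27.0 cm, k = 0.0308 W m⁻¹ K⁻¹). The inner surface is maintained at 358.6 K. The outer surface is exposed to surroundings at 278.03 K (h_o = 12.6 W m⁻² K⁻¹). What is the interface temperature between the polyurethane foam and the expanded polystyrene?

Treat each layer as a resistance in series:
  R'_stainless steel = ln(0.0997/0.0814)/(2πk) = 0.2028/(2π·15.2) = 0.002123 m·K/W
  R'_polyurethane foam = ln(0.198/0.0997)/(2πk) = 0.6861/(2π·0.0224) = 4.875 m·K/W
  R'_expanded polystyrene = ln(0.270/0.198)/(2πk) = 0.3102/(2π·0.0308) = 1.603 m·K/W
  R'_conv,out = 1/(2πr h) = 1/(2π·0.270·12.6) = 0.04678 m·K/W
ΣR = 0.002123 + 4.875 + 1.603 + 0.04678 = 6.527 m·K/W
Q' = ΔT/ΣR = (358.6 K − 278.03 K)/6.527 = 12.34 W/m
From the inner boundary to the polyurethane foam/expanded polystyrene interface, ΣR_partial = 4.877 m·K/W.
T_interface = T_in − Q'·ΣR_partial = 358.6 K − (12.34)(4.877) = 298.4 K

T = 298.4 K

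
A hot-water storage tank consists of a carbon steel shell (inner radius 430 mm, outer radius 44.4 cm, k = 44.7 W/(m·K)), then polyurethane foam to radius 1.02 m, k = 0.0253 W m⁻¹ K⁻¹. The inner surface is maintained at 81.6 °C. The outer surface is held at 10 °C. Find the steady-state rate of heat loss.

Treat each layer as a resistance in series:
  R_carbon steel = (1/0.430 − 1/0.444)/(4πk) = 0.07333/(4π·44.7) = 1.305×10^-4 K/W
  R_polyurethane foam = (1/0.444 − 1/1.02)/(4πk) = 1.272/(4π·0.0253) = 4.000 K/W
ΣR = 1.305×10^-4 + 4.000 = 4.000 K/W
Q = ΔT/ΣR = (81.6 °C − 10 °C)/4.000 = 17.9 W

Q = 17.9 W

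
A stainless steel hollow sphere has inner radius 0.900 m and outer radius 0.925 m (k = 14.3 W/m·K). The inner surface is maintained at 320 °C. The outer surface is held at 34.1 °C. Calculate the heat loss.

Q = 4πk·ΔT/(1/r₁ − 1/r₂) = 4π × 14.3 × 285.9 / (1/0.900 − 1/0.925) = 1.71×10^6 W

Q = 1.71×10^6 W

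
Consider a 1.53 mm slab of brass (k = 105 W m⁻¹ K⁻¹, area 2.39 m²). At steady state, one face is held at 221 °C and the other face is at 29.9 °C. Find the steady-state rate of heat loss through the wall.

Q = 31300 kW

Q = kA·ΔT/L = 105 × 2.39 × |221 °C − 29.9 °C| / 0.00153 = 3.13×10^7 W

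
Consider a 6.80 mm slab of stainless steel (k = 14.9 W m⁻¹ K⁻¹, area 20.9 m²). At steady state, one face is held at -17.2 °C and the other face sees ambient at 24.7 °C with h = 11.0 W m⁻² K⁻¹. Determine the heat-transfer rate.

Q = 9.58 kW

Series thermal resistances, inner to outer:
  R_stainless steel = L/(kA) = 0.00680/(14.9·20.9) = 2.184×10^-5 K/W
  R_conv,out = 1/(hA) = 1/(11.0·20.9) = 0.004350 K/W
ΣR = 2.184×10^-5 + 0.004350 = 0.004372 K/W
Q = ΔT/ΣR = (-17.2 °C − 24.7 °C)/0.004372 = -9580 W
(Negative Q ⇒ heat flows inward; heat gain = 9580 W.)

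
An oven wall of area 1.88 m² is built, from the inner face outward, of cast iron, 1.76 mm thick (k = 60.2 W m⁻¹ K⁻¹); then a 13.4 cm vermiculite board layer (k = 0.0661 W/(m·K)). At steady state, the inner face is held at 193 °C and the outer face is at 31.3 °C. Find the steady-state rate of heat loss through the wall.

Q = 150 W

Resistance network (inner→outer):
  R_cast iron = L/(kA) = 0.00176/(60.2·1.88) = 1.555×10^-5 K/W
  R_vermiculite board = L/(kA) = 0.134/(0.0661·1.88) = 1.078 K/W
ΣR = 1.555×10^-5 + 1.078 = 1.078 K/W
Q = ΔT/ΣR = (193 °C − 31.3 °C)/1.078 = 150 W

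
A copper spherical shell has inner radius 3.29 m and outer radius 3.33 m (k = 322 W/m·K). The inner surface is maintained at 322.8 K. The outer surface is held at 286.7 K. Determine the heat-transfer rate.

Q = 4πk·ΔT/(1/r₁ − 1/r₂) = 4π × 322 × 36.1 / (1/3.29 − 1/3.33) = 4.00×10^7 W

Q = 40000 kW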